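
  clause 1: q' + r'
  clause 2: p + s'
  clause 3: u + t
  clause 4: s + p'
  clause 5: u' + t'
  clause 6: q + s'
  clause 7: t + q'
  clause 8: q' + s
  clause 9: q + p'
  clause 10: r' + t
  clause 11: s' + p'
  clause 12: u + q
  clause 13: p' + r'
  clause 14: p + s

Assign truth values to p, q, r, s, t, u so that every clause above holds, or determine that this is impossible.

UNSATISFIABLE

Try q = 0.
Unit clause (s') forces s = 0.
Unit clause (p') forces p = 0.
Now (p) is unsatisfied and unit — conflict.
That branch fails; take q = 1 instead.
Unit clause (r') forces r = 0.
Unit clause (t) forces t = 1.
Unit clause (u') forces u = 0.
Unit clause (s) forces s = 1.
Unit clause (p) forces p = 1.
Now (p') is unsatisfied and unit — conflict.
Neither q = 1 nor q = 0 works.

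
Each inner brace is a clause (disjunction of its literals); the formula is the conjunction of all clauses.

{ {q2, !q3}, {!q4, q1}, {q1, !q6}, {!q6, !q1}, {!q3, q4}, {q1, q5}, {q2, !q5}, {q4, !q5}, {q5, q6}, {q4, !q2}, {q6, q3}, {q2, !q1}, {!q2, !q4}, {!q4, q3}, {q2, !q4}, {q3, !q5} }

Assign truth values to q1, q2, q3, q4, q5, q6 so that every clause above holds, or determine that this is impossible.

Case q2 = true:
Unit clause (q4) forces q4 = true.
But (!q4) is also a unit clause — contradiction.
Backtrack on q2: now try q2 = false.
Unit clause (!q3) forces q3 = false.
Unit clause (!q5) forces q5 = false.
Unit clause (q1) forces q1 = true.
But (!q1) is also a unit clause — contradiction.
Either choice for q2 ends in contradiction.

UNSATISFIABLE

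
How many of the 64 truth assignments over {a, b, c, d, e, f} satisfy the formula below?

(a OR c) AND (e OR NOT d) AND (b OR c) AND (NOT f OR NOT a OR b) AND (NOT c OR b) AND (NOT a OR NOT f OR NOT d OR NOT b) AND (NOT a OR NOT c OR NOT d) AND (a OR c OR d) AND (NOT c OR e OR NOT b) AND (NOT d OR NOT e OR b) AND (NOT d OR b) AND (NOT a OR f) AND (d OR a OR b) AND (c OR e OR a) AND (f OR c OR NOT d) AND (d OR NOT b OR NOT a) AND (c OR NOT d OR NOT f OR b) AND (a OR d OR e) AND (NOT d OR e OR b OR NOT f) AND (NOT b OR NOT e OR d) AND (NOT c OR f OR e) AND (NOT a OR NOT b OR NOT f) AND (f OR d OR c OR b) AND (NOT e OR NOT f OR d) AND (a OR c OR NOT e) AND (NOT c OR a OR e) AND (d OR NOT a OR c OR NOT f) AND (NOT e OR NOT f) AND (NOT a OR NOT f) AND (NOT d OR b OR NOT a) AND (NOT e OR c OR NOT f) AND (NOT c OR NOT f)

There are 2^6 = 64 truth assignments over (a, b, c, d, e, f).
Split on d. With d = true, the clauses containing d are satisfied and NOT d drops from the rest; 1 of the 2^5 = 32 assignments to the other variables satisfy what remains.
With d = false, by the same count on the reduced clause set, 0 assignments work.
(One model: a=F, b=T, c=T, d=T, e=T, f=F.)
Total: 1 + 0 = 1.

1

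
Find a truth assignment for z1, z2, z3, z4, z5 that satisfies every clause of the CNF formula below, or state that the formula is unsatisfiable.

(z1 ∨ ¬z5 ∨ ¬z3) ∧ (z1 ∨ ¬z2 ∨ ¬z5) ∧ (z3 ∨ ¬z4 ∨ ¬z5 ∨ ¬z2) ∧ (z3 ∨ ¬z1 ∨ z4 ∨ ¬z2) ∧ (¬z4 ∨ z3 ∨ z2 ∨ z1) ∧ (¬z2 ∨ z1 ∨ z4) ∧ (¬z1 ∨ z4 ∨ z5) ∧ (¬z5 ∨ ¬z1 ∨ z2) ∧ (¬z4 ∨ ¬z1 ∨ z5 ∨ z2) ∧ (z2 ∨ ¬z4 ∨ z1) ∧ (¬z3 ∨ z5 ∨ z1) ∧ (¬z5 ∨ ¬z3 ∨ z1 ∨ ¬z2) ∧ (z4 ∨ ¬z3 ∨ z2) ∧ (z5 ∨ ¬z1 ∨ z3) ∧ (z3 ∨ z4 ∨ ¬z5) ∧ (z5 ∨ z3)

Case z5 = True:
Case z1 = True:
(z2) alone gives z2 = True.
Case z3 = True:
No clause remains; z4 is free.

z1 ↦ True; z2 ↦ True; z3 ↦ True; z4 ↦ False; z5 ↦ True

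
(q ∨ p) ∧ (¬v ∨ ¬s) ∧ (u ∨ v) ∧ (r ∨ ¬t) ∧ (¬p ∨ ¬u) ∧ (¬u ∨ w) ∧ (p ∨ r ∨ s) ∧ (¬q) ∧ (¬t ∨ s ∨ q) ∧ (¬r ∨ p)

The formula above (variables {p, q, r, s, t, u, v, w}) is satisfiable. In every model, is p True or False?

True

Suppose p = False.
The clause (q) is unit, so q = True.
Now (¬q) is unsatisfied and unit — conflict.
So every satisfying assignment has p = True.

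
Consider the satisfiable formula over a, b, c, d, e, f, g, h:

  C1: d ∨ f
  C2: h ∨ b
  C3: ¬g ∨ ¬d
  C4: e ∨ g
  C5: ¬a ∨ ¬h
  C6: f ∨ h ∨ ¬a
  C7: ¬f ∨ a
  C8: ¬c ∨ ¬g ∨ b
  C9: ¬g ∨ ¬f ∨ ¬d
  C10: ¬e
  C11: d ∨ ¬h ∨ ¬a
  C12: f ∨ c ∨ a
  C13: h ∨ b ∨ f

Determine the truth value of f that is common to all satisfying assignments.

True

Suppose f = False.
The clause (d) is unit, so d = True.
The clause (¬g) is unit, so g = False.
The clause (e) is unit, so e = True.
That conflicts with the unit clause (¬e).
So every satisfying assignment has f = True.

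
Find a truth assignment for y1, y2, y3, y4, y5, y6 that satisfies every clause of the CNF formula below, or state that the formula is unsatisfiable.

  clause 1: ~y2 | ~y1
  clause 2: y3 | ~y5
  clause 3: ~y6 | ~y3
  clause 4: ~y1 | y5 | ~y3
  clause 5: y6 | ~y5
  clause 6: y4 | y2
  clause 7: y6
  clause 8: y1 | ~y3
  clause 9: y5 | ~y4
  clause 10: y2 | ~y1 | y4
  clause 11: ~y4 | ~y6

Unit clause (y6) forces y6 = 1.
Unit clause (~y3) forces y3 = 0.
Unit clause (~y5) forces y5 = 0.
Unit clause (~y4) forces y4 = 0.
Unit clause (y2) forces y2 = 1.
Unit clause (~y1) forces y1 = 0.
This assignment satisfies each clause.

y1 ↦ 0, y2 ↦ 1, y3 ↦ 0, y4 ↦ 0, y5 ↦ 0, y6 ↦ 1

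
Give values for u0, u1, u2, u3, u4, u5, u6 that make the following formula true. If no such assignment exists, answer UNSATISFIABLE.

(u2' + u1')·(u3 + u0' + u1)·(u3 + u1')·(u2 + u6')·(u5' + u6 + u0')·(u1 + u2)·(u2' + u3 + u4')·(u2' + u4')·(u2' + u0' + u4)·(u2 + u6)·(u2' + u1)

UNSATISFIABLE

Try u2 = 0.
From the singleton clause (u6'), u6 = 0.
Now (u6) is unsatisfied and unit — conflict.
That branch fails; take u2 = 1 instead.
From the singleton clause (u1'), u1 = 0.
Now (u1) is unsatisfied and unit — conflict.
Neither u2 = 1 nor u2 = 0 works.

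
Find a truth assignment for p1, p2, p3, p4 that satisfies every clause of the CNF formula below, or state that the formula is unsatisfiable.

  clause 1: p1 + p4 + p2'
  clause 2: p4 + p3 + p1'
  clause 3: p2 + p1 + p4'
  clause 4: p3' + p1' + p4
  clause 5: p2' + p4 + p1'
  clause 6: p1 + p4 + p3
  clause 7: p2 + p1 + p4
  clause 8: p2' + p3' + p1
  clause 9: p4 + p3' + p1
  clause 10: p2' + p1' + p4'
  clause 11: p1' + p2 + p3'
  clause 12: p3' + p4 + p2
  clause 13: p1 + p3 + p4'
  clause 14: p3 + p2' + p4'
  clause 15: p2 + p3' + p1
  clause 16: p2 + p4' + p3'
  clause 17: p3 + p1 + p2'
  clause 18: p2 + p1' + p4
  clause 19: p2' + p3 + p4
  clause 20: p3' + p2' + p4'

p1=1; p2=0; p3=0; p4=1

Suppose p1 = 1.
Suppose p4 = 1.
Unit clause (p2') forces p2 = 0.
Unit clause (p3') forces p3 = 0.
This assignment satisfies each clause.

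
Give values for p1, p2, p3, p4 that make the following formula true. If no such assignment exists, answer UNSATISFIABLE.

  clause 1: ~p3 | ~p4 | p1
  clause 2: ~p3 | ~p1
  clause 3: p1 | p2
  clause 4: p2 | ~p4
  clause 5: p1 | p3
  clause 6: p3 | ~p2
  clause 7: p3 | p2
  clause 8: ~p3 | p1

Try p3 = 0.
(p1) alone gives p1 = 1.
(~p2) alone gives p2 = 0.
Now (p2) is unsatisfied and unit — conflict.
Undo p3 and try p3 = 1.
(~p1) alone gives p1 = 0.
Now (p1) is unsatisfied and unit — conflict.
Either choice for p3 ends in contradiction.

UNSATISFIABLE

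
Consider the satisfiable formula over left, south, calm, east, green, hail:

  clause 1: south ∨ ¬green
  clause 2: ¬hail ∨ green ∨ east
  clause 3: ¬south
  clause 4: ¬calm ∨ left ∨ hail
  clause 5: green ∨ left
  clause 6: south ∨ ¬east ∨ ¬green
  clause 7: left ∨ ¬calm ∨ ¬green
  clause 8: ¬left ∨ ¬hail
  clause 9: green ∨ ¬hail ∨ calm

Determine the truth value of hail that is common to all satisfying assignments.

Suppose hail = True.
(¬south) alone gives south = False.
(¬green) alone gives green = False.
(east) alone gives east = True.
(left) alone gives left = True.
Now (¬left) is unsatisfied and unit — conflict.
So every satisfying assignment has hail = False.

False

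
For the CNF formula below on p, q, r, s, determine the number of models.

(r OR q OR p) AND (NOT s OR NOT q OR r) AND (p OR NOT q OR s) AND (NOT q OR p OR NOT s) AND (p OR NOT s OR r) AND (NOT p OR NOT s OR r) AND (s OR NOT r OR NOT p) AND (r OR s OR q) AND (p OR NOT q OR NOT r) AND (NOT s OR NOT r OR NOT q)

4

There are 2^4 = 16 truth assignments over (p, q, r, s).
Split on p. With p = true, the clauses containing p are satisfied and NOT p drops from the rest; 2 of the 2^3 = 8 assignments to the other variables satisfy what remains.
With p = false, by the same count on the reduced clause set, 2 assignments work.
(One model: p=F, q=F, r=T, s=F.)
Total: 2 + 2 = 4.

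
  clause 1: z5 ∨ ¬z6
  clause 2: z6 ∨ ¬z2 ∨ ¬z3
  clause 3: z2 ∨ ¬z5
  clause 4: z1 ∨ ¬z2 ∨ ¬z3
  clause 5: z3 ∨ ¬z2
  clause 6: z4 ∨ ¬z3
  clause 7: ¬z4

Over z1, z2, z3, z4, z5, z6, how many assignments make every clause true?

2

There are 2^6 = 64 truth assignments over (z1, z2, z3, z4, z5, z6).
Split on z3. With z3 = True, the clauses containing z3 are satisfied and ¬z3 drops from the rest; 0 of the 2^5 = 32 assignments to the other variables satisfy what remains.
With z3 = False, by the same count on the reduced clause set, 2 assignments work.
Total: 0 + 2 = 2.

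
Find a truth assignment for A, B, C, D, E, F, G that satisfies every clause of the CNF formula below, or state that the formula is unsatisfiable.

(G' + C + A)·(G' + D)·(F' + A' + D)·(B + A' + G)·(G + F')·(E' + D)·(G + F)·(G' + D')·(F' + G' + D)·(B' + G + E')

UNSATISFIABLE

Try G = 0.
The clause (F') is unit, so F = 0.
But (F) is also a unit clause — contradiction.
Backtrack on G: now try G = 1.
The clause (D) is unit, so D = 1.
But (D') is also a unit clause — contradiction.
Both values of G lead to a conflict.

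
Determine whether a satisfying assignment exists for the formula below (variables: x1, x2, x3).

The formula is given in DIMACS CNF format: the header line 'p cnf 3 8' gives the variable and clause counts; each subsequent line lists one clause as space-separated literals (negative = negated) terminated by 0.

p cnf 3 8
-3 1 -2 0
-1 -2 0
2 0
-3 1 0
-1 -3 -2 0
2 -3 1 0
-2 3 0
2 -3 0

No, unsatisfiable

Unit clause (x2) forces x2 = True.
Unit clause (¬x1) forces x1 = False.
Unit clause (¬x3) forces x3 = False.
But (x3) is also a unit clause — contradiction.
No assignment satisfies every clause.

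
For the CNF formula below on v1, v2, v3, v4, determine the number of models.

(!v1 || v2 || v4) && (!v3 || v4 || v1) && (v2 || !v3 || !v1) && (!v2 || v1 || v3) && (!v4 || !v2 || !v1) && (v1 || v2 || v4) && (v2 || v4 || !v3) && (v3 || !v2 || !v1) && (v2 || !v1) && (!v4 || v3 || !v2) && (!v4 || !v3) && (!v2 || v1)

2

There are 2^4 = 16 truth assignments over (v1, v2, v3, v4).
Check each against the 12 clauses (columns in the order v1, v2, v3, v4):
  F F F F  ✗ fails (v1 || v2 || v4)
  F F F T  ✓ satisfies all
  F F T F  ✗ fails (!v3 || v4 || v1)
  F F T T  ✗ fails (!v4 || !v3)
  F T F F  ✗ fails (!v2 || v1 || v3)
  F T F T  ✗ fails (!v2 || v1 || v3)
  F T T F  ✗ fails (!v3 || v4 || v1)
  F T T T  ✗ fails (!v4 || !v3)
  T F F F  ✗ fails (!v1 || v2 || v4)
  T F F T  ✗ fails (v2 || !v1)
  T F T F  ✗ fails (!v1 || v2 || v4)
  T F T T  ✗ fails (v2 || !v3 || !v1)
  T T F F  ✗ fails (v3 || !v2 || !v1)
  T T F T  ✗ fails (!v4 || !v2 || !v1)
  T T T F  ✓ satisfies all
  T T T T  ✗ fails (!v4 || !v2 || !v1)
2 of the 16 rows are models.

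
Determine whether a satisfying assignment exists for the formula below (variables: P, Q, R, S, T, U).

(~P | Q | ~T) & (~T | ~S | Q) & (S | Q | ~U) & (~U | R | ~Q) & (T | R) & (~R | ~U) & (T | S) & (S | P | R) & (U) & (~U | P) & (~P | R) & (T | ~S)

(U) alone gives U = 1.
(~R) alone gives R = 0.
(~Q) alone gives Q = 0.
(S) alone gives S = 1.
(~T) alone gives T = 0.
That conflicts with the unit clause (T).
No assignment satisfies every clause.

No, unsatisfiable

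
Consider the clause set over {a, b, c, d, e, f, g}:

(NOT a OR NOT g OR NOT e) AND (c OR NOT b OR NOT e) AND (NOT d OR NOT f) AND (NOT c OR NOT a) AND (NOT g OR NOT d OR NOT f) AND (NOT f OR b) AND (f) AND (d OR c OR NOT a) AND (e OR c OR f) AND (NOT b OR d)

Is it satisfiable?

From the singleton clause (f), f = true.
From the singleton clause (NOT d), d = false.
From the singleton clause (b), b = true.
But (NOT b) is also a unit clause — contradiction.
No assignment satisfies every clause.

No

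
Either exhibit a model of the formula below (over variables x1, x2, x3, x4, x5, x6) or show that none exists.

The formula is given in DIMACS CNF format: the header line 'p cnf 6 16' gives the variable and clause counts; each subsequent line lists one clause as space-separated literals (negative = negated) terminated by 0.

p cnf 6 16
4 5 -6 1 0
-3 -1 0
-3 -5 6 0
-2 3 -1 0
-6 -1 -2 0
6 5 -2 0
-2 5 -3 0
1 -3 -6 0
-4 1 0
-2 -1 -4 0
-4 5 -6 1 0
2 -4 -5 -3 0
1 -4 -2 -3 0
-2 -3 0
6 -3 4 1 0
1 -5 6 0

Suppose x3 = False.
Suppose x2 = True.
(¬x1) alone gives x1 = False.
(¬x4) alone gives x4 = False.
Suppose x5 = True.
(x6) alone gives x6 = True.
This assignment satisfies each clause.

x1=False,  x2=True,  x3=False,  x4=False,  x5=True,  x6=True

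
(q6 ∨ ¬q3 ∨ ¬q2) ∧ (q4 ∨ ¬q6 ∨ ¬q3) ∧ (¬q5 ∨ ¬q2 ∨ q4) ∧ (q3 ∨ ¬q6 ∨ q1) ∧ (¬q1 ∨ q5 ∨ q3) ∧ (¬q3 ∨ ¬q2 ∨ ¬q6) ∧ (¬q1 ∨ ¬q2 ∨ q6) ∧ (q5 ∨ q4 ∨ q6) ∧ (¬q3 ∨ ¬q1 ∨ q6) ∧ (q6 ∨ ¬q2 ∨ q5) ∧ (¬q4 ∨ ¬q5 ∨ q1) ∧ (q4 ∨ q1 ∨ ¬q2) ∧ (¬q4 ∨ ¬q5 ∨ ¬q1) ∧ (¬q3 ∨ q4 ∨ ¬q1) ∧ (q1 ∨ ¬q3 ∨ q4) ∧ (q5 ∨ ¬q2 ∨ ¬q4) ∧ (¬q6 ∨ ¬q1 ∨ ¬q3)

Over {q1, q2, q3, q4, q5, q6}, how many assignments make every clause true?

6

There are 2^6 = 64 truth assignments over (q1, q2, q3, q4, q5, q6).
Split on q5. With q5 = True, the clauses containing q5 are satisfied and ¬q5 drops from the rest; 3 of the 2^5 = 32 assignments to the other variables satisfy what remains.
With q5 = False, by the same count on the reduced clause set, 3 assignments work.
(One model: q1=F, q2=F, q3=F, q4=F, q5=T, q6=F.)
Total: 3 + 3 = 6.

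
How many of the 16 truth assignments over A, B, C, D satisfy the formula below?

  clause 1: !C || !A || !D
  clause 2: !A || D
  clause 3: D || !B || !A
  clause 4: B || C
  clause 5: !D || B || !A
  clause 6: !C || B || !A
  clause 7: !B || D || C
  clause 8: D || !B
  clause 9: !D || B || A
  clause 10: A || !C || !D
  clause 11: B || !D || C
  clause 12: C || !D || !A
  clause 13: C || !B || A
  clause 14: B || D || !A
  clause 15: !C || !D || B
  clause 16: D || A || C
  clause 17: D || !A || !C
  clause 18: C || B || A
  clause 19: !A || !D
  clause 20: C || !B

There are 2^4 = 16 truth assignments over (A, B, C, D).
Split on C. With C = true, the clauses containing C are satisfied and !C drops from the rest; 1 of the 2^3 = 8 assignments to the other variables satisfy what remains.
With C = false, by the same count on the reduced clause set, 0 assignments work.
Total: 1 + 0 = 1.

1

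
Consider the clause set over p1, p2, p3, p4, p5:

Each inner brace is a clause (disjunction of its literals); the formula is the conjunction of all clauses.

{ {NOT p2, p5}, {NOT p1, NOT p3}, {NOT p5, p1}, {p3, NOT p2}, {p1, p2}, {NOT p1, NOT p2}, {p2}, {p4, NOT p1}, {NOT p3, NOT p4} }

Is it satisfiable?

No

From the singleton clause (p2), p2 = true.
From the singleton clause (p5), p5 = true.
From the singleton clause (p1), p1 = true.
But (NOT p1) is also a unit clause — contradiction.
No assignment satisfies every clause.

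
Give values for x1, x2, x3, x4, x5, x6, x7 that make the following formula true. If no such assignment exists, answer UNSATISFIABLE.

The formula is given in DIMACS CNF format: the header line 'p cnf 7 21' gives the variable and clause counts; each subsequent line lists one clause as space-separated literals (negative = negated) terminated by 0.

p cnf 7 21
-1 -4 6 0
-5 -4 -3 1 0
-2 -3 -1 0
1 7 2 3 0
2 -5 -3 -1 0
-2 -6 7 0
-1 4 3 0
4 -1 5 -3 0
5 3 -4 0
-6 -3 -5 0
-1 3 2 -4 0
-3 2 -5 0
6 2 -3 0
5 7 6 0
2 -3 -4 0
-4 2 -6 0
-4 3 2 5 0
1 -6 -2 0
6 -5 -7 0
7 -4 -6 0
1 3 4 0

x1=False, x2=False, x3=True, x4=False, x5=False, x6=True, x7=False

Suppose x1 = False.
Suppose x6 = True.
Unit clause (¬x2) forces x2 = False.
Unit clause (¬x4) forces x4 = False.
Unit clause (x3) forces x3 = True.
Unit clause (¬x5) forces x5 = False.
Every clause is now satisfied; x7 is unconstrained.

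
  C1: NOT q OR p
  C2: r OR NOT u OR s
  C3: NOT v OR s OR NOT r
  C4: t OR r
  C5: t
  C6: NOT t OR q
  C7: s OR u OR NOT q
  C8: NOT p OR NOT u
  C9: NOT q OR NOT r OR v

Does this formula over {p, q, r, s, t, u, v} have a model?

From the singleton clause (t), t = true.
From the singleton clause (q), q = true.
From the singleton clause (p), p = true.
From the singleton clause (NOT u), u = false.
From the singleton clause (s), s = true.
Case r = false:
No clause remains; v is free.
A satisfying assignment: p=true, q=true, r=false, s=true, t=true, u=false, v=false.

Yes, satisfiable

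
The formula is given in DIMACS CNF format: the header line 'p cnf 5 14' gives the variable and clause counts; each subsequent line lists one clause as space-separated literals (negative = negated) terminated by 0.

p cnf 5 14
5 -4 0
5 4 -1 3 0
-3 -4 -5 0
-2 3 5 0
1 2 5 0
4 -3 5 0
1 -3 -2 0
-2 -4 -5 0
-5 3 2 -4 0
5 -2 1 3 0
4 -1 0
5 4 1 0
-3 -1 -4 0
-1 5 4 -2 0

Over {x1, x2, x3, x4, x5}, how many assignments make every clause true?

3

There are 2^5 = 32 truth assignments over (x1, x2, x3, x4, x5).
Split on x4. With x4 = True, the clauses containing x4 are satisfied and ¬x4 drops from the rest; 0 of the 2^4 = 16 assignments to the other variables satisfy what remains.
With x4 = False, by the same count on the reduced clause set, 3 assignments work.
(One model: x1=F, x2=F, x3=F, x4=F, x5=T.)
Total: 0 + 3 = 3.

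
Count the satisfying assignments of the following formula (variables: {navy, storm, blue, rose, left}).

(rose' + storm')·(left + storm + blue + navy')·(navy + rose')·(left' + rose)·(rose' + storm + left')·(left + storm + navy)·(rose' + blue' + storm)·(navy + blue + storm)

There are 2^5 = 32 truth assignments over (navy, storm, blue, rose, left).
Split on rose. With rose = 1, the clauses containing rose are satisfied and rose' drops from the rest; 0 of the 2^4 = 16 assignments to the other variables satisfy what remains.
With rose = 0, by the same count on the reduced clause set, 5 assignments work.
(One model: navy=F, storm=T, blue=F, rose=F, left=F.)
Total: 0 + 5 = 5.

5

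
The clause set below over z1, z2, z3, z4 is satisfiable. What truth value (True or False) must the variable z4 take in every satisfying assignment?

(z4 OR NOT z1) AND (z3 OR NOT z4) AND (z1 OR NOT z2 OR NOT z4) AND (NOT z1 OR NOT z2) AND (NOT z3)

Suppose z4 = true.
Unit clause (z3) forces z3 = true.
That conflicts with the unit clause (NOT z3).
So every satisfying assignment has z4 = False.

False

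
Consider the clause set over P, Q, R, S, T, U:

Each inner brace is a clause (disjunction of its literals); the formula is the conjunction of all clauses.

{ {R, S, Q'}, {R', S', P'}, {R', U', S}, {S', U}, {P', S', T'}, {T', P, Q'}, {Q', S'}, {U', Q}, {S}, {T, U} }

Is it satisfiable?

No, unsatisfiable

Unit clause (S) forces S = 1.
Unit clause (U) forces U = 1.
Unit clause (Q') forces Q = 0.
Now (Q) is unsatisfied and unit — conflict.
No assignment satisfies every clause.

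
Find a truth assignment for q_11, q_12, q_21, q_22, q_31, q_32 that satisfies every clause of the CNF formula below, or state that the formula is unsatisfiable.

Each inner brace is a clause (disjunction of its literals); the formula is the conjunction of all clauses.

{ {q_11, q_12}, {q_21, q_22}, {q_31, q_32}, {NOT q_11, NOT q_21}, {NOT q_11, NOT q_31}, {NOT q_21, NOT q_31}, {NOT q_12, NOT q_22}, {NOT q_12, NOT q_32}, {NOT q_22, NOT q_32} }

Try q_11 = true.
From the singleton clause (NOT q_21), q_21 = false.
From the singleton clause (q_22), q_22 = true.
From the singleton clause (NOT q_31), q_31 = false.
From the singleton clause (q_32), q_32 = true.
But (NOT q_32) is also a unit clause — contradiction.
Undo q_11 and try q_11 = false.
From the singleton clause (q_12), q_12 = true.
From the singleton clause (NOT q_22), q_22 = false.
From the singleton clause (q_21), q_21 = true.
From the singleton clause (NOT q_31), q_31 = false.
From the singleton clause (q_32), q_32 = true.
But (NOT q_32) is also a unit clause — contradiction.
Either choice for q_11 ends in contradiction.

UNSATISFIABLE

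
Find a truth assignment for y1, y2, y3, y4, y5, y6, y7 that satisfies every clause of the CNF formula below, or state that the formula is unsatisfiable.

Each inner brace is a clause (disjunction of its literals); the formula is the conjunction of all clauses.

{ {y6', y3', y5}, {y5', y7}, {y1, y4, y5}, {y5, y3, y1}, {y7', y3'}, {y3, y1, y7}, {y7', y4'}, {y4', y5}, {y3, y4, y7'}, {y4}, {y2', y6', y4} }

The clause (y4) is unit, so y4 = 1.
The clause (y7') is unit, so y7 = 0.
The clause (y5') is unit, so y5 = 0.
Now (y5) is unsatisfied and unit — conflict.

UNSATISFIABLE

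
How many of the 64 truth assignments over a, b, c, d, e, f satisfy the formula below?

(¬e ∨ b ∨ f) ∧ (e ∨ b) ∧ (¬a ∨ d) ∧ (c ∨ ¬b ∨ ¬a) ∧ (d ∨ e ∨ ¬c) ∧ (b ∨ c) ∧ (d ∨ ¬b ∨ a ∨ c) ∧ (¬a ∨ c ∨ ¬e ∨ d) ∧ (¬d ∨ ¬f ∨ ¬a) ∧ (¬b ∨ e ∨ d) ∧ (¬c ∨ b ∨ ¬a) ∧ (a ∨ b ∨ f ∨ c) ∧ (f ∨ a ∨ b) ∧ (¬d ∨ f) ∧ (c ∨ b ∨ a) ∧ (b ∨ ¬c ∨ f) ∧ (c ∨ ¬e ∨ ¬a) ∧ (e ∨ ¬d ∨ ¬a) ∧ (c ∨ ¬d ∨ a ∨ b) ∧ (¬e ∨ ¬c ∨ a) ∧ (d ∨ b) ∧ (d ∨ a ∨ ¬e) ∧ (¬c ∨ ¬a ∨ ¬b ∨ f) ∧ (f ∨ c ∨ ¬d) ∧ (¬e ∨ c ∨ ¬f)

There are 2^6 = 64 truth assignments over (a, b, c, d, e, f).
Split on f. With f = True, the clauses containing f are satisfied and ¬f drops from the rest; 2 of the 2^5 = 32 assignments to the other variables satisfy what remains.
With f = False, by the same count on the reduced clause set, 0 assignments work.
(One model: a=F, b=T, c=F, d=T, e=F, f=T.)
Total: 2 + 0 = 2.

2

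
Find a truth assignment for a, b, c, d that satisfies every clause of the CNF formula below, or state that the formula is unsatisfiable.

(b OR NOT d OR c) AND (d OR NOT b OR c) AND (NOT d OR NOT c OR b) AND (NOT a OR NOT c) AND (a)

(a) alone gives a = true.
(NOT c) alone gives c = false.
Case b = false:
(NOT d) alone gives d = false.
Every clause now holds.

a: true,  b: false,  c: false,  d: false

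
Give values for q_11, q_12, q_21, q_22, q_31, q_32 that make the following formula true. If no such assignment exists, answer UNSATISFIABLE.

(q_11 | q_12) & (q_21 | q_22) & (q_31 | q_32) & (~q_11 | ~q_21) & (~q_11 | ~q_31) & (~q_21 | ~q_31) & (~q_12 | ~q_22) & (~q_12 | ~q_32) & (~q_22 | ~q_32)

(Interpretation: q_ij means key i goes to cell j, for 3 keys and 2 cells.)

UNSATISFIABLE

Try q_11 = 1.
The clause (~q_21) is unit, so q_21 = 0.
The clause (q_22) is unit, so q_22 = 1.
The clause (~q_31) is unit, so q_31 = 0.
The clause (q_32) is unit, so q_32 = 1.
That conflicts with the unit clause (~q_32).
So q_11 must be the other value — set q_11 = 0.
The clause (q_12) is unit, so q_12 = 1.
The clause (~q_22) is unit, so q_22 = 0.
The clause (q_21) is unit, so q_21 = 1.
The clause (~q_31) is unit, so q_31 = 0.
The clause (q_32) is unit, so q_32 = 1.
That conflicts with the unit clause (~q_32).
Either choice for q_11 ends in contradiction.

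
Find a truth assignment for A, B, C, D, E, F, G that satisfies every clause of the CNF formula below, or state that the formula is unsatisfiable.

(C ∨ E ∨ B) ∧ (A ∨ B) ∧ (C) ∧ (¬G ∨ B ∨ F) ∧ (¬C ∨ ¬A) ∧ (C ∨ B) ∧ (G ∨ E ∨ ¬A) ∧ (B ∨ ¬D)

(C) alone gives C = True.
(¬A) alone gives A = False.
(B) alone gives B = True.
All clauses hold; D, E, F, G can take either value.

A=False, B=True, C=True, D=False, E=True, F=False, G=True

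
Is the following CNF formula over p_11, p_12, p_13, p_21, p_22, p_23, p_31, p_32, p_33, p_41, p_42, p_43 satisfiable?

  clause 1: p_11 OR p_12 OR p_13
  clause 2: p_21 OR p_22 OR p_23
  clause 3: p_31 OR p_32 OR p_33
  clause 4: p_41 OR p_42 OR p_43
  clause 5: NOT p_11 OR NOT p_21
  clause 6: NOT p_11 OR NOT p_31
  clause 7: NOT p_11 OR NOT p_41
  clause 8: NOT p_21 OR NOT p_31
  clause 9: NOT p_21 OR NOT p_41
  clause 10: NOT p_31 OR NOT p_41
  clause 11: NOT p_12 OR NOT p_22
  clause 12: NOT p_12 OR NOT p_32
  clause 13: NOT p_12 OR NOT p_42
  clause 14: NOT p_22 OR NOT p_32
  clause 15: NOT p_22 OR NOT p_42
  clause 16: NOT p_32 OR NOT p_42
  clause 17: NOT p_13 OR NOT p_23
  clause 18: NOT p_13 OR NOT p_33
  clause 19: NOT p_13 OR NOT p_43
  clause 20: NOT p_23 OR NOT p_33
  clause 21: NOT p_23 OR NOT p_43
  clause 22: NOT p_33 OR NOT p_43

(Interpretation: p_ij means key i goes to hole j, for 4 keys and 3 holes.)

Try p_11 = false.
Try p_12 = true.
From the singleton clause (NOT p_22), p_22 = false.
From the singleton clause (NOT p_32), p_32 = false.
From the singleton clause (NOT p_42), p_42 = false.
Try p_21 = true.
From the singleton clause (NOT p_31), p_31 = false.
From the singleton clause (p_33), p_33 = true.
From the singleton clause (NOT p_41), p_41 = false.
From the singleton clause (p_43), p_43 = true.
But (NOT p_43) is also a unit clause — contradiction.
Undo p_21 and try p_21 = false.
From the singleton clause (p_23), p_23 = true.
From the singleton clause (NOT p_13), p_13 = false.
From the singleton clause (NOT p_33), p_33 = false.
From the singleton clause (p_31), p_31 = true.
From the singleton clause (NOT p_41), p_41 = false.
From the singleton clause (p_43), p_43 = true.
But (NOT p_43) is also a unit clause — contradiction.
Either choice for p_21 ends in contradiction.
Undo p_12 and try p_12 = false.
From the singleton clause (p_13), p_13 = true.
From the singleton clause (NOT p_23), p_23 = false.
From the singleton clause (NOT p_33), p_33 = false.
From the singleton clause (NOT p_43), p_43 = false.
Try p_21 = true.
From the singleton clause (NOT p_31), p_31 = false.
From the singleton clause (p_32), p_32 = true.
From the singleton clause (NOT p_41), p_41 = false.
From the singleton clause (p_42), p_42 = true.
But (NOT p_42) is also a unit clause — contradiction.
Undo p_21 and try p_21 = false.
From the singleton clause (p_22), p_22 = true.
From the singleton clause (NOT p_32), p_32 = false.
From the singleton clause (p_31), p_31 = true.
From the singleton clause (NOT p_41), p_41 = false.
From the singleton clause (p_42), p_42 = true.
But (NOT p_42) is also a unit clause — contradiction.
Either choice for p_21 ends in contradiction.
Either choice for p_12 ends in contradiction.
Undo p_11 and try p_11 = true.
From the singleton clause (NOT p_21), p_21 = false.
From the singleton clause (NOT p_31), p_31 = false.
From the singleton clause (NOT p_41), p_41 = false.
Try p_22 = true.
From the singleton clause (NOT p_12), p_12 = false.
From the singleton clause (NOT p_32), p_32 = false.
From the singleton clause (p_33), p_33 = true.
From the singleton clause (NOT p_42), p_42 = false.
From the singleton clause (p_43), p_43 = true.
But (NOT p_43) is also a unit clause — contradiction.
Undo p_22 and try p_22 = false.
From the singleton clause (p_23), p_23 = true.
From the singleton clause (NOT p_13), p_13 = false.
From the singleton clause (NOT p_33), p_33 = false.
From the singleton clause (p_32), p_32 = true.
From the singleton clause (NOT p_12), p_12 = false.
From the singleton clause (NOT p_42), p_42 = false.
From the singleton clause (p_43), p_43 = true.
But (NOT p_43) is also a unit clause — contradiction.
Either choice for p_22 ends in contradiction.
Either choice for p_11 ends in contradiction.
No assignment satisfies every clause.

Unsatisfiable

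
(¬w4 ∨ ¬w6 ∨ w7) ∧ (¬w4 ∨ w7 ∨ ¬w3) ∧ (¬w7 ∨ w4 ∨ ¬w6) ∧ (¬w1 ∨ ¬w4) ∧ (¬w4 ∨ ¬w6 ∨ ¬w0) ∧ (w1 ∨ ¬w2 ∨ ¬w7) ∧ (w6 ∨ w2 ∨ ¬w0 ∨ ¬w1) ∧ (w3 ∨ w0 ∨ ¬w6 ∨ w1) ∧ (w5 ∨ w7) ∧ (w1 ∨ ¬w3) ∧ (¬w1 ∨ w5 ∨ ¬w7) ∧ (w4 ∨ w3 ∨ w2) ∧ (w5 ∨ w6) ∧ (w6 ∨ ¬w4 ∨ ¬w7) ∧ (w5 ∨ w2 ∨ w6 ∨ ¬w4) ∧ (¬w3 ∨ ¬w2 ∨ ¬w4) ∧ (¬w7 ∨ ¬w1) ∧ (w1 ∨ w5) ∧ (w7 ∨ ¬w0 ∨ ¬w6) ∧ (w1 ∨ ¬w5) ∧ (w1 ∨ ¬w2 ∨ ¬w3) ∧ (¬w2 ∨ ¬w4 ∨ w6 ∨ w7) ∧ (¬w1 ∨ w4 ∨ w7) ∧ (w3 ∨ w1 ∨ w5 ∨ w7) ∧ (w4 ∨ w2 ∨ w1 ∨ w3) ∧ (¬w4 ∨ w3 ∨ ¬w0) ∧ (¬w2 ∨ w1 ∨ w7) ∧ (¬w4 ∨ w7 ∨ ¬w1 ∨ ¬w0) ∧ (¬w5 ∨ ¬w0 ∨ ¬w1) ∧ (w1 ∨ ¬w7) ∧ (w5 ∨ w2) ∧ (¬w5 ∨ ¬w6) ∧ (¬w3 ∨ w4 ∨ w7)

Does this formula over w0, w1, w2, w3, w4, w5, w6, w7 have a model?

Suppose w1 = False.
The clause (¬w3) is unit, so w3 = False.
The clause (w5) is unit, so w5 = True.
That conflicts with the unit clause (¬w5).
Undo w1 and try w1 = True.
The clause (¬w4) is unit, so w4 = False.
The clause (¬w7) is unit, so w7 = False.
That conflicts with the unit clause (w7).
Either choice for w1 ends in contradiction.
No assignment satisfies every clause.

No, unsatisfiable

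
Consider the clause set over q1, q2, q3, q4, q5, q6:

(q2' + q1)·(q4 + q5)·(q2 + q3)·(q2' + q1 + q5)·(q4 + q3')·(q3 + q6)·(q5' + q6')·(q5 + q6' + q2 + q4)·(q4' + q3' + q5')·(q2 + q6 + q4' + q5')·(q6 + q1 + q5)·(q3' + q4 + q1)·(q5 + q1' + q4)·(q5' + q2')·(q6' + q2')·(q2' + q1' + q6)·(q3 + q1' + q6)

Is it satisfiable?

Suppose q2 = 0.
(q3) alone gives q3 = 1.
(q4) alone gives q4 = 1.
(q5') alone gives q5 = 0.
Suppose q6 = 0.
(q1) alone gives q1 = 1.
Every clause now holds.
A satisfying assignment: q1=1; q2=0; q3=1; q4=1; q5=0; q6=0.

Satisfiable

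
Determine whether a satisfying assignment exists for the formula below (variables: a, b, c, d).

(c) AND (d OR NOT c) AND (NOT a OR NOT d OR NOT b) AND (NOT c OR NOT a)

Yes

From the singleton clause (c), c = true.
From the singleton clause (d), d = true.
From the singleton clause (NOT a), a = false.
Every clause is now satisfied; b is unconstrained.
A satisfying assignment: a ↦ false; b ↦ true; c ↦ true; d ↦ true.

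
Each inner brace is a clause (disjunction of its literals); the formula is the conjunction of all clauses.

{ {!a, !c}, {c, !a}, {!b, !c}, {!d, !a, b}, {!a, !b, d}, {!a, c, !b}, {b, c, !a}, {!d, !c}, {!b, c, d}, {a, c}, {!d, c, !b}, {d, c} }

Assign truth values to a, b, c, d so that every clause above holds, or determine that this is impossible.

a: false; b: false; c: true; d: false

Suppose a = false.
Unit clause (c) forces c = true.
Unit clause (!b) forces b = false.
Unit clause (!d) forces d = false.
This assignment satisfies each clause.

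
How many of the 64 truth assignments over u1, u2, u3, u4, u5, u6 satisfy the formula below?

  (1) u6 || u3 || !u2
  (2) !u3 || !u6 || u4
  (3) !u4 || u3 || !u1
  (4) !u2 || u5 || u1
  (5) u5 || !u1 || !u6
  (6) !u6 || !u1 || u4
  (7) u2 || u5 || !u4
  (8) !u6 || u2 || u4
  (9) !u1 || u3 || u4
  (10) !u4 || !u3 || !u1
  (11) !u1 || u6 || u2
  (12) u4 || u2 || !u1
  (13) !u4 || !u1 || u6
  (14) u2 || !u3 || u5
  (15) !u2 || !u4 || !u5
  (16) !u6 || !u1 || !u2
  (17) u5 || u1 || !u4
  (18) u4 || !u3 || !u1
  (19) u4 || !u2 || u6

8

There are 2^6 = 64 truth assignments over (u1, u2, u3, u4, u5, u6).
Split on u4. With u4 = true, the clauses containing u4 are satisfied and !u4 drops from the rest; 4 of the 2^5 = 32 assignments to the other variables satisfy what remains.
With u4 = false, by the same count on the reduced clause set, 4 assignments work.
Total: 4 + 4 = 8.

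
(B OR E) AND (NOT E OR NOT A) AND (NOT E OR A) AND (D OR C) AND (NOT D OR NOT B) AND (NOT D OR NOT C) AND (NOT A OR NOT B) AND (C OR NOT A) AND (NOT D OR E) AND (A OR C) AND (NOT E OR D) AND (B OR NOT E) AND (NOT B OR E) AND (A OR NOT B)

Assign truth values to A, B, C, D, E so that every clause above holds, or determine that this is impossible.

Branch on B: set B = true.
Unit clause (NOT D) forces D = false.
Unit clause (C) forces C = true.
Unit clause (NOT A) forces A = false.
But (A) is also a unit clause — contradiction.
That branch fails; take B = false instead.
Unit clause (E) forces E = true.
But (NOT E) is also a unit clause — contradiction.
Either choice for B ends in contradiction.

UNSATISFIABLE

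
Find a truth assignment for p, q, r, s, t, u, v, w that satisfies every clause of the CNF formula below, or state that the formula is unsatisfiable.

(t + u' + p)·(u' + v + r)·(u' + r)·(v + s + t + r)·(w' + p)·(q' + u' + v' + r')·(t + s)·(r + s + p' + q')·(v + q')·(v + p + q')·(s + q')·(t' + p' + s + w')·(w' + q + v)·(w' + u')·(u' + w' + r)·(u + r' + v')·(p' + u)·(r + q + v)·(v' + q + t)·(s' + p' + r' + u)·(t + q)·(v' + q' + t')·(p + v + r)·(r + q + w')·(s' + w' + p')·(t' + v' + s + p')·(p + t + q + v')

Case u = 1:
(r) alone gives r = 1.
(w') alone gives w = 0.
Case t = 1:
Case q = 0:
Case v = 1:
Case s = 0:
(p') alone gives p = 0.
Every clause now holds.

p: 0,  q: 0,  r: 1,  s: 0,  t: 1,  u: 1,  v: 1,  w: 0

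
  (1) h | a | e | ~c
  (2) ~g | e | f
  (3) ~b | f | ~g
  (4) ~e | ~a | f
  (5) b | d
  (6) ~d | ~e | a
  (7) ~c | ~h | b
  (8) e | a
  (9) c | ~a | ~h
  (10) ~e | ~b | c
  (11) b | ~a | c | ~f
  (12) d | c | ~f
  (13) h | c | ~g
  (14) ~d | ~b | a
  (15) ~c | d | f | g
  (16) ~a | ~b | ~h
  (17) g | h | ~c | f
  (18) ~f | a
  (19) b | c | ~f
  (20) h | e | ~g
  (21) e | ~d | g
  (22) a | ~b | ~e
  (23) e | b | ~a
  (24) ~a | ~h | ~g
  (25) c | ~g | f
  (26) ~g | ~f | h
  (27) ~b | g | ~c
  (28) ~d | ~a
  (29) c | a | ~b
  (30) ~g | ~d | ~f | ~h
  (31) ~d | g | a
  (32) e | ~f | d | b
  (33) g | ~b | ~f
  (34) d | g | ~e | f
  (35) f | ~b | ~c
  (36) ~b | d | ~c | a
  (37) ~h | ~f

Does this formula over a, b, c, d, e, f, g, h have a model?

Satisfiable

Branch on b: set b = 1.
Branch on f: set f = 0.
From the singleton clause (~g), g = 0.
From the singleton clause (~c), c = 0.
From the singleton clause (~e), e = 0.
From the singleton clause (a), a = 1.
From the singleton clause (~h), h = 0.
From the singleton clause (~d), d = 0.
All clauses are satisfied.
A satisfying assignment: a=1, b=1, c=0, d=0, e=0, f=0, g=0, h=0.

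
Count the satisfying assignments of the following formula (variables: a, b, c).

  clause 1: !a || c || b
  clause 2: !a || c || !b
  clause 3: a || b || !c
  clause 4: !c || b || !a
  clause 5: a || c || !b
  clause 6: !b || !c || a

There are 2^3 = 8 truth assignments over (a, b, c).
Check each against the 6 clauses (columns in the order a, b, c):
  F F F  ✓ satisfies all
  F F T  ✗ fails (a || b || !c)
  F T F  ✗ fails (a || c || !b)
  F T T  ✗ fails (!b || !c || a)
  T F F  ✗ fails (!a || c || b)
  T F T  ✗ fails (!c || b || !a)
  T T F  ✗ fails (!a || c || !b)
  T T T  ✓ satisfies all
2 of the 8 rows are models.

2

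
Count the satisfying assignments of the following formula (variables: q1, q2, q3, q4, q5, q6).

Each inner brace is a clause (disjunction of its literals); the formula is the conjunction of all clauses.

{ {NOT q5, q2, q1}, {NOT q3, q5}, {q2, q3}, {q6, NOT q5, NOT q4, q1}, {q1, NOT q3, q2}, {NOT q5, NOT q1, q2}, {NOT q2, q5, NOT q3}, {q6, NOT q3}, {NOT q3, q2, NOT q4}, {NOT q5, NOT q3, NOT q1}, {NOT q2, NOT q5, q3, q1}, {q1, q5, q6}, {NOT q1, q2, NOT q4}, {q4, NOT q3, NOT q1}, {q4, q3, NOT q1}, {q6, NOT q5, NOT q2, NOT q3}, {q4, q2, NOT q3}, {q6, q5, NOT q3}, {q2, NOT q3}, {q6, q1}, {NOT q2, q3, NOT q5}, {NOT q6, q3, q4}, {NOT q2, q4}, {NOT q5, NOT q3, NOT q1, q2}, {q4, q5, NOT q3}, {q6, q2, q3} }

There are 2^6 = 64 truth assignments over (q1, q2, q3, q4, q5, q6).
Split on q5. With q5 = true, the clauses containing q5 are satisfied and NOT q5 drops from the rest; 1 of the 2^5 = 32 assignments to the other variables satisfy what remains.
With q5 = false, by the same count on the reduced clause set, 3 assignments work.
(One model: q1=F, q2=T, q3=F, q4=T, q5=F, q6=T.)
Total: 1 + 3 = 4.

4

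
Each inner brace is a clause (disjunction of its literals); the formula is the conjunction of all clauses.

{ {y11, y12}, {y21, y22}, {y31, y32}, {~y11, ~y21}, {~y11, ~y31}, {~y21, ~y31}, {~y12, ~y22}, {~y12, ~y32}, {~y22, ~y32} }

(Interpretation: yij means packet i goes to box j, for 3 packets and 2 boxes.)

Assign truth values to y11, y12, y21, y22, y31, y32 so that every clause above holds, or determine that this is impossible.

Case y11 = 1:
Unit clause (~y21) forces y21 = 0.
Unit clause (y22) forces y22 = 1.
Unit clause (~y31) forces y31 = 0.
Unit clause (y32) forces y32 = 1.
Now (~y32) is unsatisfied and unit — conflict.
Undo y11 and try y11 = 0.
Unit clause (y12) forces y12 = 1.
Unit clause (~y22) forces y22 = 0.
Unit clause (y21) forces y21 = 1.
Unit clause (~y31) forces y31 = 0.
Unit clause (y32) forces y32 = 1.
Now (~y32) is unsatisfied and unit — conflict.
Neither y11 = 1 nor y11 = 0 works.

UNSATISFIABLE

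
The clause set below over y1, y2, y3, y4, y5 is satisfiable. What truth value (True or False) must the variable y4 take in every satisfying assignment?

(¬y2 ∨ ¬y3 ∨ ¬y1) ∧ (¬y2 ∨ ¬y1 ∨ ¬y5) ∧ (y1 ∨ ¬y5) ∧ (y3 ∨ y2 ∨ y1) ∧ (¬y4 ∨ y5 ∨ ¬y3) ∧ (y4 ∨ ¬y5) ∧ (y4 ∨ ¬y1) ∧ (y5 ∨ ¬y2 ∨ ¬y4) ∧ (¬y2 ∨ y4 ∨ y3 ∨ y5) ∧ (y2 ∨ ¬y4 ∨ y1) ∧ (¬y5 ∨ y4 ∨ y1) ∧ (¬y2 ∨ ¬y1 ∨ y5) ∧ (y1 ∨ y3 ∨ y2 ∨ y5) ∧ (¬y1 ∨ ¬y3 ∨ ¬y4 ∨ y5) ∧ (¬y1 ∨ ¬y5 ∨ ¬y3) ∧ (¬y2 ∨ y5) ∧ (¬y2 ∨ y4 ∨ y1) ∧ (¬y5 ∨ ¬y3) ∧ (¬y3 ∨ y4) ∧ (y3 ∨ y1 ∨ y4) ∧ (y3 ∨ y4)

Suppose y4 = False.
(¬y5) alone gives y5 = False.
(¬y1) alone gives y1 = False.
(¬y2) alone gives y2 = False.
(y3) alone gives y3 = True.
Now (¬y3) is unsatisfied and unit — conflict.
So every satisfying assignment has y4 = True.

True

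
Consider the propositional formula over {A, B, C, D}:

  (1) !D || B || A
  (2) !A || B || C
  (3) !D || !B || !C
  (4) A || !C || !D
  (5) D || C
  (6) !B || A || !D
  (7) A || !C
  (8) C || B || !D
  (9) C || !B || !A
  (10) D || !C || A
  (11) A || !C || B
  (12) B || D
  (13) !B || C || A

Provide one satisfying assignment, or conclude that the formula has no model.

A ↦ true, B ↦ false, C ↦ true, D ↦ true

Suppose D = true.
Suppose B = false.
From the singleton clause (A), A = true.
From the singleton clause (C), C = true.
All clauses are satisfied.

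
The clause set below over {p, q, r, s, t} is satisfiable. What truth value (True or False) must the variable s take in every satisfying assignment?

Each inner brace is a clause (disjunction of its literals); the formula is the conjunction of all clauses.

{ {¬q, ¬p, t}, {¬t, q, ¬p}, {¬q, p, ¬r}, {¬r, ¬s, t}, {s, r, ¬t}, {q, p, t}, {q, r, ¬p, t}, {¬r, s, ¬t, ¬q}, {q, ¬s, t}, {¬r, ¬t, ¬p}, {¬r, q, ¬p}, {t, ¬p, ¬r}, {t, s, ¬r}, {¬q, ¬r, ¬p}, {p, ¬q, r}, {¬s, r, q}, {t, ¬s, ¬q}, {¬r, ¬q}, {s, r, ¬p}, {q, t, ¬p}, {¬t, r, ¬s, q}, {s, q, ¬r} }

True

Suppose s = False.
Try r = True.
(t) alone gives t = True.
(¬q) alone gives q = False.
But (q) is also a unit clause — contradiction.
So r must be the other value — set r = False.
(¬t) alone gives t = False.
(¬p) alone gives p = False.
(q) alone gives q = True.
But (¬q) is also a unit clause — contradiction.
Either choice for r ends in contradiction.
So every satisfying assignment has s = True.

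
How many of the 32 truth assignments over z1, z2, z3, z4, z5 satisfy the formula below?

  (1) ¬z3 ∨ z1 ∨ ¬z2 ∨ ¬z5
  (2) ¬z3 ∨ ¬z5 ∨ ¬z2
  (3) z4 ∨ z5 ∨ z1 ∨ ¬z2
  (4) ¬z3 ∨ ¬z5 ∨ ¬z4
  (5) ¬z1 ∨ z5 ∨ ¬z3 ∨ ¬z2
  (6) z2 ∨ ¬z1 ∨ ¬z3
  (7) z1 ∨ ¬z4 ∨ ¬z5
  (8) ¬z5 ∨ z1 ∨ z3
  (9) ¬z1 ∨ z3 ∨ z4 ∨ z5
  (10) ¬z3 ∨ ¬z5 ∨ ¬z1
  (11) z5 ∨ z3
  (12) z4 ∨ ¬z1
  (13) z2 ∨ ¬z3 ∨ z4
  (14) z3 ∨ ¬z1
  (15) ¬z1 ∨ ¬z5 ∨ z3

2

There are 2^5 = 32 truth assignments over (z1, z2, z3, z4, z5).
Split on z4. With z4 = True, the clauses containing z4 are satisfied and ¬z4 drops from the rest; 2 of the 2^4 = 16 assignments to the other variables satisfy what remains.
With z4 = False, by the same count on the reduced clause set, 0 assignments work.
(One model: z1=F, z2=F, z3=T, z4=T, z5=F.)
Total: 2 + 0 = 2.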